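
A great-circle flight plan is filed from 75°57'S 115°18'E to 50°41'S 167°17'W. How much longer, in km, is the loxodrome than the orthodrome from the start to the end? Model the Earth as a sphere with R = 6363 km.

Great circle: cos σ = sin φ₁ sin φ₂ + cos φ₁ cos φ₂ cos Δλ,  σ = 0.6697 rad → d_gc = 4261.2 km
Rhumb line: Δψ = +1.0644, q = Δφ/Δψ = 0.4143, d_rh = R√(Δφ²+q²Δλ²) = 4534.6 km
Excess = 4534.6 − 4261.2 = 273.4 ≈ 273 km

273 km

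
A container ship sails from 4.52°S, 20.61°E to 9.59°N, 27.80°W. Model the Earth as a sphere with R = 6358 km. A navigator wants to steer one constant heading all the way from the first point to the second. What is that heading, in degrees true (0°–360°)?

Meridional parts: M(φ₁)=-0.0790, M(φ₂)=+0.1682 → ΔM = +0.2471;  Δλ = -0.8449 rad
tan C = Δλ / ΔM = -3.4188 → C = 286.30°

286.3°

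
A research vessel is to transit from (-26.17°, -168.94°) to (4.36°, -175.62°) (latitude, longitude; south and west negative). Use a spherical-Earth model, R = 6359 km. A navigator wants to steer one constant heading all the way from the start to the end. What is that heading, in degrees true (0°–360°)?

Meridional parts: M(φ₁)=-0.4735, M(φ₂)=+0.0762 → ΔM = +0.5497;  Δλ = -0.1166 rad
tan C = Δλ / ΔM = -0.2121 → C = 348.03°

348.0°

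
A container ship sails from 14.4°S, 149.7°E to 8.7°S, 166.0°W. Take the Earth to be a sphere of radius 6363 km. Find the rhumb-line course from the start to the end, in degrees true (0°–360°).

Δψ = ln[tan(π/4+φ₂/2)/tan(π/4+φ₁/2)] = +0.1016
Δλ = +0.7732 rad (taken the short way round)
course = atan2(Δλ, Δψ) = 82.51°

82.5°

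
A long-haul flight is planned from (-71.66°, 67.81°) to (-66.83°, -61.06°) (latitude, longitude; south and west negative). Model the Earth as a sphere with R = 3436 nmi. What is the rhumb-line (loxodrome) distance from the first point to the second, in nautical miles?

2742 nmi

Δψ = ln[tan(π/4+φ₂/2)/tan(π/4+φ₁/2)] = +0.2389;  Δφ = +0.0843 rad,  Δλ = -2.2492 rad
q = Δφ/Δψ = 0.3528
d = R·√(Δφ² + q²Δλ²) = 3436·0.79799 = 2742 nmi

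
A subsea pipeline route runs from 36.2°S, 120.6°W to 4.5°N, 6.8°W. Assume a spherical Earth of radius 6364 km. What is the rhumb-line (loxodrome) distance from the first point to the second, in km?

Rhumb course C = atan2(Δλ, Δψ) with Δψ = ln[tan(π/4+φ₂/2)/tan(π/4+φ₁/2)] = +0.7572, Δλ = +1.9862 → C = 69.13°
d = R·|Δφ| / |cos C| = 6364·0.71035 / 0.35623 = 12690 km

12690 km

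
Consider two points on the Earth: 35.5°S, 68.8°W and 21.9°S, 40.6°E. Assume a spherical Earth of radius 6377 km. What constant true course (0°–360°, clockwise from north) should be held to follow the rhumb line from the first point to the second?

Meridional parts: M(φ₁)=-0.6635, M(φ₂)=-0.3919 → ΔM = +0.2716;  Δλ = +1.9094 rad
tan C = Δλ / ΔM = +7.0293 → C = 81.90°

81.9°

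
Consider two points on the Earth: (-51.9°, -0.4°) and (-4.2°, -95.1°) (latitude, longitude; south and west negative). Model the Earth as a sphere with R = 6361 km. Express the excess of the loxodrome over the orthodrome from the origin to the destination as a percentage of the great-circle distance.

3.6%

Great circle: σ = 1.5636 rad → d_gc = Rσ = 9946.0 km
Rhumb: Δφ = +0.8325, Δλ = -1.6528, Δψ = +0.9900, q = Δφ/Δψ = 0.8410 → d_rh = R√(Δφ²+q²Δλ²) = 10306.2 km
Excess = (10306.2 − 9946.0) / 9946.0 = 360.2 / 9946.0 = 3.62% ≈ 3.6%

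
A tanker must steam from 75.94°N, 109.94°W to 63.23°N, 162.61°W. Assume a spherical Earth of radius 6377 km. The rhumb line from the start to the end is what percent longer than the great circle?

Great circle: σ = 0.3697 rad → d_gc = Rσ = 2357.7 km
Rhumb: Δφ = -0.2218, Δλ = -0.9193, Δψ = -0.6573, q = Δφ/Δψ = 0.3375 → d_rh = R√(Δφ²+q²Δλ²) = 2432.0 km
Excess = (2432.0 − 2357.7) / 2357.7 = 74.3 / 2357.7 = 3.151% ≈ 3.2%

3.2%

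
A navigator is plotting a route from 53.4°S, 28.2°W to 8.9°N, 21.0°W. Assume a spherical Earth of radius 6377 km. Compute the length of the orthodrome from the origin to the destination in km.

6967 km

cos σ = sin φ₁ sin φ₂ + cos φ₁ cos φ₂ cos Δλ
      = sin(-53.40°)sin(8.90°) + cos(-53.40°)cos(8.90°)cos(7.20°) = 0.4602
σ = 62.600° → d = Rσ = 6377·1.09258 = 6967 km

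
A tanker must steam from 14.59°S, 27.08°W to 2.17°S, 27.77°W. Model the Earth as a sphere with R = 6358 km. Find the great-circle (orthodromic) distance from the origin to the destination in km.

1380 km

cos σ = sin φ₁ sin φ₂ + cos φ₁ cos φ₂ cos Δλ
      = sin(-14.59°)sin(-2.17°) + cos(-14.59°)cos(-2.17°)cos(-0.69°) = 0.9765
σ = 12.439° → d = Rσ = 6358·0.21710 = 1380 km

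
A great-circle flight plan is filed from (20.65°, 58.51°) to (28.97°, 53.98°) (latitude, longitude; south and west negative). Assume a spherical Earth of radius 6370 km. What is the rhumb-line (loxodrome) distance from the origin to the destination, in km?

1032 km

Rhumb course C = atan2(Δλ, Δψ) with Δψ = ln[tan(π/4+φ₂/2)/tan(π/4+φ₁/2)] = +0.1602, Δλ = -0.0791 → C = 333.73°
d = R·|Δφ| / |cos C| = 6370·0.14521 / 0.89671 = 1032 km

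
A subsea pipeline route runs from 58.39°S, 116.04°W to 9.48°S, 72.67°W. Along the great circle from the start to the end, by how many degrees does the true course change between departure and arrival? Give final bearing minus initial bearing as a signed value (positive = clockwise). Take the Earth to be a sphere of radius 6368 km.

-27.4°

At departure: θ₁ = atan2(sin Δλ cos φ₂, cos φ₁ sin φ₂ − sin φ₁ cos φ₂ cos Δλ) = 52.26°
At arrival: θ₂ = atan2(sin Δλ cos φ₁, −cos φ₂ sin φ₁ + sin φ₂ cos φ₁ cos Δλ) = 24.85°
Δθ = θ₂ − θ₁ = -27.4°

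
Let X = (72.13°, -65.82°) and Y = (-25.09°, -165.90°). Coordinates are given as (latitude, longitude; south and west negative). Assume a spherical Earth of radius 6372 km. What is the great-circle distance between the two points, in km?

Haversine: a = sin²(Δφ/2)+cos φ₁ cos φ₂ sin²(Δλ/2) = 0.72611;  σ = 2·atan2(√a,√(1−a))
σ = 116.886° → d = Rσ = 6372·2.04005 = 12999 km

12999 km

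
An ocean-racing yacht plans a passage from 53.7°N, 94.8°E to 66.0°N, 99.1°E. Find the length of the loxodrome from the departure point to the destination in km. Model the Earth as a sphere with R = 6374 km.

1389 km

Δψ = ln[tan(π/4+φ₂/2)/tan(π/4+φ₁/2)] = +0.4332;  Δφ = +0.2147 rad,  Δλ = +0.0750 rad
q = Δφ/Δψ = 0.4955
d = R·√(Δφ² + q²Δλ²) = 6374·0.21787 = 1389 km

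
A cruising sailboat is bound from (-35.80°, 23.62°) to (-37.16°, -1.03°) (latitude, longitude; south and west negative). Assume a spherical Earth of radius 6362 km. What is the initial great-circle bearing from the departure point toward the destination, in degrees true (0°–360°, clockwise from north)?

N = sin Δλ·cos φ₂ = -0.3324;  D = cos φ₁ sin φ₂ − sin φ₁ cos φ₂ cos Δλ = -0.0662
initial course = atan2(N, D) = 258.73°

258.7°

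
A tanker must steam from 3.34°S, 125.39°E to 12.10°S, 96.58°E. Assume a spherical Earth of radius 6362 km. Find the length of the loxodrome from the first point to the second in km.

Δψ = ln[tan(π/4+φ₂/2)/tan(π/4+φ₁/2)] = -0.1544;  Δφ = -0.1529 rad,  Δλ = -0.5028 rad
q = Δφ/Δψ = 0.9899
d = R·√(Δφ² + q²Δλ²) = 6362·0.52072 = 3313 km

3313 km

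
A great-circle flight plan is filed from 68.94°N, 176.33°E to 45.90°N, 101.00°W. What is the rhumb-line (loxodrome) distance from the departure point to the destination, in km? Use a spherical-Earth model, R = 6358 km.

Δψ = ln[tan(π/4+φ₂/2)/tan(π/4+φ₁/2)] = -0.7789;  Δφ = -0.4021 rad,  Δλ = +1.4429 rad
q = Δφ/Δψ = 0.5163
d = R·√(Δφ² + q²Δλ²) = 6358·0.84653 = 5382 km

5382 km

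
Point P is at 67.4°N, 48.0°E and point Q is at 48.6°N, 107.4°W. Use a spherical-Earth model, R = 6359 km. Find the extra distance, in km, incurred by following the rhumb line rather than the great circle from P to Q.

Great circle: cos σ = sin φ₁ sin φ₂ + cos φ₁ cos φ₂ cos Δλ,  σ = 1.0912 rad → d_gc = 6938.8 km
Rhumb line: Δψ = -0.6371, q = Δφ/Δψ = 0.5150, d_rh = R√(Δφ²+q²Δλ²) = 9124.0 km
Excess = 9124.0 − 6938.8 = 2185.2 ≈ 2185 km

2185 km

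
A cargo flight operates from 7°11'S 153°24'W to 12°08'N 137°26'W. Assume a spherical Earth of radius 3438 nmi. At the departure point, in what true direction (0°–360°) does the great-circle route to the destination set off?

39.5°

θ = atan2( sin Δλ·cos φ₂ ,  cos φ₁ sin φ₂ − sin φ₁ cos φ₂ cos Δλ )
  = atan2(+0.2689, +0.3261) = 39.51°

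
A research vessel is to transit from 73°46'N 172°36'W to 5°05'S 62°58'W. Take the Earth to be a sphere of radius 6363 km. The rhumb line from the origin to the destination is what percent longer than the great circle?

7.9%

Great circle: σ = 1.7504 rad → d_gc = Rσ = 11137.7 km
Rhumb: Δφ = -1.3762, Δλ = +1.9135, Δψ = -2.0364, q = Δφ/Δψ = 0.6758 → d_rh = R√(Δφ²+q²Δλ²) = 12015.8 km
Excess = (12015.8 − 11137.7) / 11137.7 = 878.1 / 11137.7 = 7.88% ≈ 7.9%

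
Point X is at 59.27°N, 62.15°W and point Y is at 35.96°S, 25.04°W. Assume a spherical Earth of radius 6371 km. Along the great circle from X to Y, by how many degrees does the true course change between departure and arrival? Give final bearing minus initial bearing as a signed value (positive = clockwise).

+11.5°

At departure: θ₁ = atan2(sin Δλ cos φ₂, cos φ₁ sin φ₂ − sin φ₁ cos φ₂ cos Δλ) = 150.26°
At arrival: θ₂ = atan2(sin Δλ cos φ₁, −cos φ₂ sin φ₁ + sin φ₂ cos φ₁ cos Δλ) = 161.75°
Δθ = θ₂ − θ₁ = +11.5°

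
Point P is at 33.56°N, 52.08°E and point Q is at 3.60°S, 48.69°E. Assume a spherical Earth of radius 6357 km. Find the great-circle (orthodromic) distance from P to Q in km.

4138 km

Haversine: a = sin²(Δφ/2)+cos φ₁ cos φ₂ sin²(Δλ/2) = 0.10225;  σ = 2·atan2(√a,√(1−a))
σ = 37.298° → d = Rσ = 6357·0.65097 = 4138 km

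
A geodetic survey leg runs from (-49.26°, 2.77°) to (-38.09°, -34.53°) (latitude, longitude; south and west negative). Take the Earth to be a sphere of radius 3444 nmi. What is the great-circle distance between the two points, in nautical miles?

Haversine: a = sin²(Δφ/2)+cos φ₁ cos φ₂ sin²(Δλ/2) = 0.06200;  σ = 2·atan2(√a,√(1−a))
σ = 28.836° → d = Rσ = 3444·0.50329 = 1733 nmi

1733 nmi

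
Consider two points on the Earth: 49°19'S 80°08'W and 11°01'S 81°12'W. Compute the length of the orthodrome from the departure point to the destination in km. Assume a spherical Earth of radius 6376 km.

4263 km

cos σ = sin φ₁ sin φ₂ + cos φ₁ cos φ₂ cos Δλ
      = sin(-49.32°)sin(-11.02°) + cos(-49.32°)cos(-11.02°)cos(-1.07°) = 0.7847
σ = 38.310° → d = Rσ = 6376·0.66864 = 4263 km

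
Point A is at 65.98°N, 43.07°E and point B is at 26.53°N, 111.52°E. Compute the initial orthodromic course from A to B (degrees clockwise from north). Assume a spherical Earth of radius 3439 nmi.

θ = atan2( sin Δλ·cos φ₂ ,  cos φ₁ sin φ₂ − sin φ₁ cos φ₂ cos Δλ )
  = atan2(+0.8322, -0.1184) = 98.09°

98.1°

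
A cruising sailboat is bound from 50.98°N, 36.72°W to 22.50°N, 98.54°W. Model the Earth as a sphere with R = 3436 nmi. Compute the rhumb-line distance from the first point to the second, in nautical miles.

Δψ = ln[tan(π/4+φ₂/2)/tan(π/4+φ₁/2)] = -0.6344;  Δφ = -0.4971 rad,  Δλ = -1.0790 rad
q = Δφ/Δψ = 0.7836
d = R·√(Δφ² + q²Δλ²) = 3436·0.98074 = 3370 nmi

3370 nmi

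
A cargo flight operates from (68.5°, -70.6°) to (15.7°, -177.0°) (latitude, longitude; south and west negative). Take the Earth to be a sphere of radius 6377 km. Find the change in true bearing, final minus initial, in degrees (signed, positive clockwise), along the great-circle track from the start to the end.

Initial bearing θ₁ = atan2(sin Δλ cos φ₂, cos φ₁ sin φ₂ − sin φ₁ cos φ₂ cos Δλ) = 290.87°
Final bearing θ₂ = (initial bearing from the destination back to the start) + 180° = 200.84°
Δθ = θ₂ − θ₁ = -90.0°

-90.0°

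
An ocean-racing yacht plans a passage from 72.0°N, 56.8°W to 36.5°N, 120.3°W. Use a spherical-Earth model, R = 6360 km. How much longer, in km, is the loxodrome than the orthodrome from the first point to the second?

Great circle: cos σ = sin φ₁ sin φ₂ + cos φ₁ cos φ₂ cos Δλ,  σ = 0.8277 rad → d_gc = 5264.4 km
Rhumb line: Δψ = -1.1576, q = Δφ/Δψ = 0.5352, d_rh = R√(Δφ²+q²Δλ²) = 5455.4 km
Excess = 5455.4 − 5264.4 = 191.0 ≈ 191 km

191 km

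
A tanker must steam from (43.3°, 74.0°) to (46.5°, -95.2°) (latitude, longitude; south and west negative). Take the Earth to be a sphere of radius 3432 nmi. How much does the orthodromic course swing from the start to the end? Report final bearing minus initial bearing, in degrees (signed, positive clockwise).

Initial bearing θ₁ = atan2(sin Δλ cos φ₂, cos φ₁ sin φ₂ − sin φ₁ cos φ₂ cos Δλ) = 352.59°
Final bearing θ₂ = (initial bearing from the destination back to the start) + 180° = 187.84°
Δθ = θ₂ − θ₁ = -164.8°

-164.8°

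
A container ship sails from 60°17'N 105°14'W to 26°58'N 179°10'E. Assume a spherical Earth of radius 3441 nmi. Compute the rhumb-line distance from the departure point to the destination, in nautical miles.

3733 nmi

Δψ = ln[tan(π/4+φ₂/2)/tan(π/4+φ₁/2)] = -0.8378;  Δφ = -0.5815 rad,  Δλ = -1.3195 rad
q = Δφ/Δψ = 0.6940
d = R·√(Δφ² + q²Δλ²) = 3441·1.08478 = 3733 nmi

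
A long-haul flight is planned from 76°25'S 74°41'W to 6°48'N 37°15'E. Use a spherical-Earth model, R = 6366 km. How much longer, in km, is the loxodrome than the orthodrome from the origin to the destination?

957 km

Great circle: cos σ = sin φ₁ sin φ₂ + cos φ₁ cos φ₂ cos Δλ,  σ = 1.7744 rad → d_gc = 11295.8 km
Rhumb line: Δψ = +2.2468, q = Δφ/Δψ = 0.6464, d_rh = R√(Δφ²+q²Δλ²) = 12252.4 km
Excess = 12252.4 − 11295.8 = 956.6 ≈ 957 km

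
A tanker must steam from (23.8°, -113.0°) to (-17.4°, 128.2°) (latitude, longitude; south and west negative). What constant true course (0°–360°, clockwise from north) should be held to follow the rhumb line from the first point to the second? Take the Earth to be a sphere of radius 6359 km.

250.4°

Δψ = ln[tan(π/4+φ₂/2)/tan(π/4+φ₁/2)] = -0.7363
Δλ = -2.0735 rad (taken the short way round)
course = atan2(Δλ, Δψ) = 250.45°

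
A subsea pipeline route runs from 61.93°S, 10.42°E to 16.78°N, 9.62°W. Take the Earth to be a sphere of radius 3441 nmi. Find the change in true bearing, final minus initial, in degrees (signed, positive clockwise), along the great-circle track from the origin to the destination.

Initial bearing θ₁ = atan2(sin Δλ cos φ₂, cos φ₁ sin φ₂ − sin φ₁ cos φ₂ cos Δλ) = 340.56°
Final bearing θ₂ = (initial bearing from the destination back to the start) + 180° = 350.58°
Δθ = θ₂ − θ₁ = +10.0°

+10.0°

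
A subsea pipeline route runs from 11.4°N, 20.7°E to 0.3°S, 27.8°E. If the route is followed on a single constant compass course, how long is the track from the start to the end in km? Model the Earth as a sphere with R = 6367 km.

1518 km

Δψ = ln[tan(π/4+φ₂/2)/tan(π/4+φ₁/2)] = -0.2055;  Δφ = -0.2042 rad,  Δλ = +0.1239 rad
q = Δφ/Δψ = 0.9935
d = R·√(Δφ² + q²Δλ²) = 6367·0.23845 = 1518 km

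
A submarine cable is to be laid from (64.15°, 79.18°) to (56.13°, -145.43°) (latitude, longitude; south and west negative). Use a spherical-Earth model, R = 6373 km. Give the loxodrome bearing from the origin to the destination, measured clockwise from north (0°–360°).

Meridional parts: M(φ₁)=+1.4719, M(φ₂)=+1.1891 → ΔM = -0.2828;  Δλ = +2.3630 rad
tan C = Δλ / ΔM = -8.3563 → C = 96.82°

96.8°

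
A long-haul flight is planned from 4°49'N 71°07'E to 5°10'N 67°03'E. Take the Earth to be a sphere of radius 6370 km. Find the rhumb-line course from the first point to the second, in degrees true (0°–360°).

Δψ = ln[tan(π/4+φ₂/2)/tan(π/4+φ₁/2)] = +0.0061
Δλ = -0.0710 rad (taken the short way round)
course = atan2(Δλ, Δψ) = 274.94°

274.9°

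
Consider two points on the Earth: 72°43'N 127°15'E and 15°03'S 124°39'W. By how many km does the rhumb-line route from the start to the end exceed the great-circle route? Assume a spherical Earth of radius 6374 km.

787 km

Great circle: cos σ = sin φ₁ sin φ₂ + cos φ₁ cos φ₂ cos Δλ,  σ = 1.9146 rad → d_gc = 12203.7 km
Rhumb line: Δψ = -2.1498, q = Δφ/Δψ = 0.7126, d_rh = R√(Δφ²+q²Δλ²) = 12990.8 km
Excess = 12990.8 − 12203.7 = 787.1 ≈ 787 km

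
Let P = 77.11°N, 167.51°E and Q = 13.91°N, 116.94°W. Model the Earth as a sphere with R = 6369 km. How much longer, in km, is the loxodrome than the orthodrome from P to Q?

359 km

Great circle: cos σ = sin φ₁ sin φ₂ + cos φ₁ cos φ₂ cos Δλ,  σ = 1.2783 rad → d_gc = 8141.3 km
Rhumb line: Δψ = -1.9355, q = Δφ/Δψ = 0.5699, d_rh = R√(Δφ²+q²Δλ²) = 8500.7 km
Excess = 8500.7 − 8141.3 = 359.4 ≈ 359 km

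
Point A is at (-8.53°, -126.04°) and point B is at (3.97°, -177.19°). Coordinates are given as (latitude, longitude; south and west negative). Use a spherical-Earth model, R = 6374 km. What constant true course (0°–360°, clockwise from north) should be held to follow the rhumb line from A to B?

Meridional parts: M(φ₁)=-0.1494, M(φ₂)=+0.0693 → ΔM = +0.2188;  Δλ = -0.8927 rad
tan C = Δλ / ΔM = -4.0806 → C = 283.77°

283.8°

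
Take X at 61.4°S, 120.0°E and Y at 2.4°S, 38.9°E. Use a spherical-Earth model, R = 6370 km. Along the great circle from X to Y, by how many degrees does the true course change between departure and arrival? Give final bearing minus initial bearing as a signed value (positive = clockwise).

At departure: θ₁ = atan2(sin Δλ cos φ₂, cos φ₁ sin φ₂ − sin φ₁ cos φ₂ cos Δλ) = 276.68°
At arrival: θ₂ = atan2(sin Δλ cos φ₁, −cos φ₂ sin φ₁ + sin φ₂ cos φ₁ cos Δλ) = 331.58°
Δθ = θ₂ − θ₁ = +54.9°

+54.9°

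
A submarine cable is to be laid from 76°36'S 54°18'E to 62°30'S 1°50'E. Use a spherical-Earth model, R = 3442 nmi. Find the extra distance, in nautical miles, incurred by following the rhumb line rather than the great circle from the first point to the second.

Great circle: cos σ = sin φ₁ sin φ₂ + cos φ₁ cos φ₂ cos Δλ,  σ = 0.3816 rad → d_gc = 1313.6 nmi
Rhumb line: Δψ = +0.7338, q = Δφ/Δψ = 0.3354, d_rh = R√(Δφ²+q²Δλ²) = 1354.5 nmi
Excess = 1354.5 − 1313.6 = 40.9 ≈ 41 nmi

41 nmi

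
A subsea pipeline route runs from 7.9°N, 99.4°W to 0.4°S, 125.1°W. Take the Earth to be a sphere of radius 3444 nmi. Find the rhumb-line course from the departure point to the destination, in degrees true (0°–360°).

Δψ = ln[tan(π/4+φ₂/2)/tan(π/4+φ₁/2)] = -0.1453
Δλ = -0.4485 rad (taken the short way round)
course = atan2(Δλ, Δψ) = 252.05°

252.1°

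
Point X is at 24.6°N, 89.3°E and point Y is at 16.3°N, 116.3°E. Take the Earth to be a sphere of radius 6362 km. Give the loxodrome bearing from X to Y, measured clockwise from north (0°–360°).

108.2°

Meridional parts: M(φ₁)=+0.4432, M(φ₂)=+0.2884 → ΔM = -0.1548;  Δλ = +0.4712 rad
tan C = Δλ / ΔM = -3.0446 → C = 108.18°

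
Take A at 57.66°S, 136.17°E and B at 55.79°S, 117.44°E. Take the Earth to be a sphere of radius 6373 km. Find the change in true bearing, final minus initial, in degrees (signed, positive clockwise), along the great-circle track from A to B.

Initial bearing θ₁ = atan2(sin Δλ cos φ₂, cos φ₁ sin φ₂ − sin φ₁ cos φ₂ cos Δλ) = 272.37°
Final bearing θ₂ = (initial bearing from the destination back to the start) + 180° = 288.07°
Δθ = θ₂ − θ₁ = +15.7°

+15.7°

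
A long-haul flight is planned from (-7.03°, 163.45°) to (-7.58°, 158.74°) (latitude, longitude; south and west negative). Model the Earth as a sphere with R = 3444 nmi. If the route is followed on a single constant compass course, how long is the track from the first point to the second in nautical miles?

Rhumb course C = atan2(Δλ, Δψ) with Δψ = ln[tan(π/4+φ₂/2)/tan(π/4+φ₁/2)] = -0.0097, Δλ = -0.0822 → C = 263.29°
d = R·|Δφ| / |cos C| = 3444·0.00960 / 0.11692 = 283 nmi

283 nmi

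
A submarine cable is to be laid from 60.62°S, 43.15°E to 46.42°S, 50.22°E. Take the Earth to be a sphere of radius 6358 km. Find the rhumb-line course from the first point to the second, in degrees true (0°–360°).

Meridional parts: M(φ₁)=-1.3388, M(φ₂)=-0.9169 → ΔM = +0.4219;  Δλ = +0.1234 rad
tan C = Δλ / ΔM = +0.2924 → C = 16.30°

16.3°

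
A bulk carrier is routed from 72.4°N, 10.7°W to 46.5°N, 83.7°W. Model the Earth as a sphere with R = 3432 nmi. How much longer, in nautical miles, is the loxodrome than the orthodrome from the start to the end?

Great circle: cos σ = sin φ₁ sin φ₂ + cos φ₁ cos φ₂ cos Δλ,  σ = 0.7193 rad → d_gc = 2468.6 nmi
Rhumb line: Δψ = -0.9467, q = Δφ/Δψ = 0.4775, d_rh = R√(Δφ²+q²Δλ²) = 2601.2 nmi
Excess = 2601.2 − 2468.6 = 132.6 ≈ 133 nmi

133 nmi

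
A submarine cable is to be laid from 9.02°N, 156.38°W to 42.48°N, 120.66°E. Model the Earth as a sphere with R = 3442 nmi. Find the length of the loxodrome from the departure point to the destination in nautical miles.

Δψ = ln[tan(π/4+φ₂/2)/tan(π/4+φ₁/2)] = +0.6624;  Δφ = +0.5840 rad,  Δλ = -1.4479 rad
q = Δφ/Δψ = 0.8816
d = R·√(Δφ² + q²Δλ²) = 3442·1.40376 = 4832 nmi

4832 nmi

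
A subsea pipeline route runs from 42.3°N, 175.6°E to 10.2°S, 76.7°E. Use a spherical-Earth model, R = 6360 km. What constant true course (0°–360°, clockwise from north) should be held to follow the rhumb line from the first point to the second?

Meridional parts: M(φ₁)=+0.8162, M(φ₂)=-0.1790 → ΔM = -0.9952;  Δλ = -1.7261 rad
tan C = Δλ / ΔM = +1.7345 → C = 240.03°

240.0°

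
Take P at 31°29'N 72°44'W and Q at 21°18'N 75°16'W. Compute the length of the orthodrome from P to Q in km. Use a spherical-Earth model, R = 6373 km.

Haversine: a = sin²(Δφ/2)+cos φ₁ cos φ₂ sin²(Δλ/2) = 0.00826;  σ = 2·atan2(√a,√(1−a))
σ = 10.432° → d = Rσ = 6373·0.18207 = 1160 km

1160 km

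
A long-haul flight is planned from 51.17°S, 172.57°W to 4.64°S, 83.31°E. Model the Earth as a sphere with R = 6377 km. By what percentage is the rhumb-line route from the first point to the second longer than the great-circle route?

4.6%

Great circle: σ = 1.6604 rad → d_gc = Rσ = 10588.1 km
Rhumb: Δφ = +0.8121, Δλ = -1.8172, Δψ = +0.9618, q = Δφ/Δψ = 0.8444 → d_rh = R√(Δφ²+q²Δλ²) = 11071.0 km
Excess = (11071.0 − 10588.1) / 10588.1 = 482.9 / 10588.1 = 4.56% ≈ 4.6%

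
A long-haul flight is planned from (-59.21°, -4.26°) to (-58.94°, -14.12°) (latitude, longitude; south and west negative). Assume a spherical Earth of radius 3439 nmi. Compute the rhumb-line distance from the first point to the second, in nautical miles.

Δψ = ln[tan(π/4+φ₂/2)/tan(π/4+φ₁/2)] = +0.0092;  Δφ = +0.0047 rad,  Δλ = -0.1721 rad
q = Δφ/Δψ = 0.5139
d = R·√(Δφ² + q²Δλ²) = 3439·0.08856 = 305 nmi

305 nmi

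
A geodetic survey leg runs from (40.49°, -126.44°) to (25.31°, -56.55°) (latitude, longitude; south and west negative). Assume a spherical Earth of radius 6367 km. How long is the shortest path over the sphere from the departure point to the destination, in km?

Haversine: a = sin²(Δφ/2)+cos φ₁ cos φ₂ sin²(Δλ/2) = 0.24301;  σ = 2·atan2(√a,√(1−a))
σ = 59.071° → d = Rσ = 6367·1.03098 = 6564 km

6564 km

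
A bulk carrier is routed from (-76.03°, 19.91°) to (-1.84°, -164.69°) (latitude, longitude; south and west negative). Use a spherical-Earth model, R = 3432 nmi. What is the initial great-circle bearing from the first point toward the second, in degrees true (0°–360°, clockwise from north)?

175.3°

θ = atan2( sin Δλ·cos φ₂ ,  cos φ₁ sin φ₂ − sin φ₁ cos φ₂ cos Δλ )
  = atan2(+0.0802, -0.9745) = 175.30°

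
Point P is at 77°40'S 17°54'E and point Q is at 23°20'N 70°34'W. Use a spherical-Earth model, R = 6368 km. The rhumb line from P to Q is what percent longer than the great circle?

Great circle: σ = 1.9624 rad → d_gc = Rσ = 12496.7 km
Rhumb: Δφ = +1.7628, Δλ = -1.5440, Δψ = +2.6442, q = Δφ/Δψ = 0.6667 → d_rh = R√(Δφ²+q²Δλ²) = 12999.1 km
Excess = (12999.1 − 12496.7) / 12496.7 = 502.4 / 12496.7 = 4.02% ≈ 4.0%

4.0%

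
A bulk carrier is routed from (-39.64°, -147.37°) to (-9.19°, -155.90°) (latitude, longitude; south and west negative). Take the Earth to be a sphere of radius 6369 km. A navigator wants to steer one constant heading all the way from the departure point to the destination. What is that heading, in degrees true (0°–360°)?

Δψ = ln[tan(π/4+φ₂/2)/tan(π/4+φ₁/2)] = +0.5936
Δλ = -0.1489 rad (taken the short way round)
course = atan2(Δλ, Δψ) = 345.92°

345.9°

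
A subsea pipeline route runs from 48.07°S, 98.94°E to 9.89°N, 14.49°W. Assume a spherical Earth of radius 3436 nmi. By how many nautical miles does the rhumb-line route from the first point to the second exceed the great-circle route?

Great circle: cos σ = sin φ₁ sin φ₂ + cos φ₁ cos φ₂ cos Δλ,  σ = 1.9709 rad → d_gc = 6772.1 nmi
Rhumb line: Δψ = +1.1328, q = Δφ/Δψ = 0.8930, d_rh = R√(Δφ²+q²Δλ²) = 6998.8 nmi
Excess = 6998.8 − 6772.1 = 226.7 ≈ 227 nmi

227 nmi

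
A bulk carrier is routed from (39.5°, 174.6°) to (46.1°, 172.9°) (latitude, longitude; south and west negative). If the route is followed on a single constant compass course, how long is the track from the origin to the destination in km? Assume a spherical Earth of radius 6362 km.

Rhumb course C = atan2(Δλ, Δψ) with Δψ = ln[tan(π/4+φ₂/2)/tan(π/4+φ₁/2)] = +0.1572, Δλ = -0.0297 → C = 349.31°
d = R·|Δφ| / |cos C| = 6362·0.11519 / 0.98266 = 746 km

746 km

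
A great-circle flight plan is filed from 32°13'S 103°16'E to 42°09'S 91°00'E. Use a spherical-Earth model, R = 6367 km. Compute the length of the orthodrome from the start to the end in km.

1545 km

cos σ = sin φ₁ sin φ₂ + cos φ₁ cos φ₂ cos Δλ
      = sin(-32.22°)sin(-42.15°) + cos(-32.22°)cos(-42.15°)cos(-12.27°) = 0.9707
σ = 13.907° → d = Rσ = 6367·0.24272 = 1545 km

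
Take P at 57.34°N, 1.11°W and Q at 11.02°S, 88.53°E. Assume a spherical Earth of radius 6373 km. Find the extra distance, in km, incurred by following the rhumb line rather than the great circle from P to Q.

Great circle: cos σ = sin φ₁ sin φ₂ + cos φ₁ cos φ₂ cos Δλ,  σ = 1.7291 rad → d_gc = 11019.3 km
Rhumb line: Δψ = -1.4212, q = Δφ/Δψ = 0.8395, d_rh = R√(Δφ²+q²Δλ²) = 11308.6 km
Excess = 11308.6 − 11019.3 = 289.3 ≈ 289 km

289 km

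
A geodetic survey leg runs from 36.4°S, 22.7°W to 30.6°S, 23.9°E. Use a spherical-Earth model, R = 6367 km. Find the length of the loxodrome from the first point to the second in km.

Δψ = ln[tan(π/4+φ₂/2)/tan(π/4+φ₁/2)] = +0.1215;  Δφ = +0.1012 rad,  Δλ = +0.8133 rad
q = Δφ/Δψ = 0.8332
d = R·√(Δφ² + q²Δλ²) = 6367·0.68519 = 4363 km

4363 km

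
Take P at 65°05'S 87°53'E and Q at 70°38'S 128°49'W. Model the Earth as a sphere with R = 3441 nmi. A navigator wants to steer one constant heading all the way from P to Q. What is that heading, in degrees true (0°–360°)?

Δψ = ln[tan(π/4+φ₂/2)/tan(π/4+φ₁/2)] = -0.2583
Δλ = +2.5011 rad (taken the short way round)
course = atan2(Δλ, Δψ) = 95.90°

95.9°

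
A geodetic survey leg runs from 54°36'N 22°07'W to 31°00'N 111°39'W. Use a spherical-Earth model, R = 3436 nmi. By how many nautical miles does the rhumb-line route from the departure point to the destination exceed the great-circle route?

220 nmi

Great circle: cos σ = sin φ₁ sin φ₂ + cos φ₁ cos φ₂ cos Δλ,  σ = 1.1331 rad → d_gc = 3893.29 nmi
Rhumb line: Δψ = -0.5726, q = Δφ/Δψ = 0.7194, d_rh = R√(Δφ²+q²Δλ²) = 4113.75 nmi
Excess = 4113.75 − 3893.29 = 220.46 ≈ 220 nmi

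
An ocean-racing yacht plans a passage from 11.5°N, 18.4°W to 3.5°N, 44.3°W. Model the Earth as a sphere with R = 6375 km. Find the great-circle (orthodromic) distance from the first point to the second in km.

Haversine: a = sin²(Δφ/2)+cos φ₁ cos φ₂ sin²(Δλ/2) = 0.05399;  σ = 2·atan2(√a,√(1−a))
σ = 26.871° → d = Rσ = 6375·0.46899 = 2990 km

2990 km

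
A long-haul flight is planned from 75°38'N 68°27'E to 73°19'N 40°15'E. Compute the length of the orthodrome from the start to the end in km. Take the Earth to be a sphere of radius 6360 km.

Haversine: a = sin²(Δφ/2)+cos φ₁ cos φ₂ sin²(Δλ/2) = 0.00464;  σ = 2·atan2(√a,√(1−a))
σ = 7.809° → d = Rσ = 6360·0.13628 = 867 km

867 km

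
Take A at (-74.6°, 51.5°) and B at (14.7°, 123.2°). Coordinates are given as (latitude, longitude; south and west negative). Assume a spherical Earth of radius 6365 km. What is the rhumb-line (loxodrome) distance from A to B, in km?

11339 km

Δψ = ln[tan(π/4+φ₂/2)/tan(π/4+φ₁/2)] = +2.2604;  Δφ = +1.5586 rad,  Δλ = +1.2514 rad
q = Δφ/Δψ = 0.6895
d = R·√(Δφ² + q²Δλ²) = 6365·1.78149 = 11339 km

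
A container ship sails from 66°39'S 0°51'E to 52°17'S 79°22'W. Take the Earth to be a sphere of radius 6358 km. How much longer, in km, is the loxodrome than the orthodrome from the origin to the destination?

Great circle: cos σ = sin φ₁ sin φ₂ + cos φ₁ cos φ₂ cos Δλ,  σ = 0.6959 rad → d_gc = 4424.7 km
Rhumb line: Δψ = +0.5026, q = Δφ/Δψ = 0.4989, d_rh = R√(Δφ²+q²Δλ²) = 4718.6 km
Excess = 4718.6 − 4424.7 = 293.9 ≈ 294 km

294 km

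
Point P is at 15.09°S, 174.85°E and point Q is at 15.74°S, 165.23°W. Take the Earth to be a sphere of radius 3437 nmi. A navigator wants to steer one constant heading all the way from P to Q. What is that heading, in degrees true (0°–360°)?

91.9°

Δψ = ln[tan(π/4+φ₂/2)/tan(π/4+φ₁/2)] = -0.0118
Δλ = +0.3477 rad (taken the short way round)
course = atan2(Δλ, Δψ) = 91.94°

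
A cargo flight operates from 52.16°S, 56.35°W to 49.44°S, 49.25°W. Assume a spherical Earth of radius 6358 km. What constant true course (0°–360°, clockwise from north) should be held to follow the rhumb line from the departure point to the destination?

58.8°

Δψ = ln[tan(π/4+φ₂/2)/tan(π/4+φ₁/2)] = +0.0751
Δλ = +0.1239 rad (taken the short way round)
course = atan2(Δλ, Δψ) = 58.77°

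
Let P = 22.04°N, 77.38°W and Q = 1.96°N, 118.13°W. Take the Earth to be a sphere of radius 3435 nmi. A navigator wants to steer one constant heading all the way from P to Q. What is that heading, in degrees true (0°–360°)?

Δψ = ln[tan(π/4+φ₂/2)/tan(π/4+φ₁/2)] = -0.3603
Δλ = -0.7112 rad (taken the short way round)
course = atan2(Δλ, Δψ) = 243.13°

243.1°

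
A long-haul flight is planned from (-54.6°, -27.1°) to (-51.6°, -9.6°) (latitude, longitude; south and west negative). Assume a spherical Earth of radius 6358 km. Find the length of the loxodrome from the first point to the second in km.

Rhumb course C = atan2(Δλ, Δψ) with Δψ = ln[tan(π/4+φ₂/2)/tan(π/4+φ₁/2)] = +0.0873, Δλ = +0.3054 → C = 74.06°
d = R·|Δφ| / |cos C| = 6358·0.05236 / 0.27468 = 1212 km

1212 km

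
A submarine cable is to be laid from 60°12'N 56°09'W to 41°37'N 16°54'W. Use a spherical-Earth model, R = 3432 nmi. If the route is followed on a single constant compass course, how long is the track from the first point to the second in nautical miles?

1833 nmi

Δψ = ln[tan(π/4+φ₂/2)/tan(π/4+φ₁/2)] = -0.5238;  Δφ = -0.3243 rad,  Δλ = +0.6850 rad
q = Δφ/Δψ = 0.6192
d = R·√(Δφ² + q²Δλ²) = 3432·0.53399 = 1833 nmi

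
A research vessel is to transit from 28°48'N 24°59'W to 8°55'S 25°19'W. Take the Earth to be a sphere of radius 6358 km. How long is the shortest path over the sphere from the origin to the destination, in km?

4185 km

Haversine: a = sin²(Δφ/2)+cos φ₁ cos φ₂ sin²(Δλ/2) = 0.10448;  σ = 2·atan2(√a,√(1−a))
σ = 37.718° → d = Rσ = 6358·0.65830 = 4185 km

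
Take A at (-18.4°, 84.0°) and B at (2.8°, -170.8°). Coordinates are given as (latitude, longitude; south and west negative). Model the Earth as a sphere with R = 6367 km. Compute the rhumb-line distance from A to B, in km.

Rhumb course C = atan2(Δλ, Δψ) with Δψ = ln[tan(π/4+φ₂/2)/tan(π/4+φ₁/2)] = +0.3757, Δλ = +1.8361 → C = 78.44°
d = R·|Δφ| / |cos C| = 6367·0.37001 / 0.20046 = 11752 km

11752 km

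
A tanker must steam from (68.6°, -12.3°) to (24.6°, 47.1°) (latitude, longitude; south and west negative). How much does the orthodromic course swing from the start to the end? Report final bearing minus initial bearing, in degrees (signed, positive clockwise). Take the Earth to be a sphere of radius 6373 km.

Initial bearing θ₁ = atan2(sin Δλ cos φ₂, cos φ₁ sin φ₂ − sin φ₁ cos φ₂ cos Δλ) = 109.62°
Final bearing θ₂ = (initial bearing from the destination back to the start) + 180° = 157.79°
Δθ = θ₂ − θ₁ = +48.2°

+48.2°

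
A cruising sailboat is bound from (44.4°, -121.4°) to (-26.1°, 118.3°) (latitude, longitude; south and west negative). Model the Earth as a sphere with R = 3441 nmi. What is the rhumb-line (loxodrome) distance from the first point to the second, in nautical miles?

Rhumb course C = atan2(Δλ, Δψ) with Δψ = ln[tan(π/4+φ₂/2)/tan(π/4+φ₁/2)] = -1.3388, Δλ = -2.0996 → C = 237.48°
d = R·|Δφ| / |cos C| = 3441·1.23046 / 0.53764 = 7875 nmi

7875 nmi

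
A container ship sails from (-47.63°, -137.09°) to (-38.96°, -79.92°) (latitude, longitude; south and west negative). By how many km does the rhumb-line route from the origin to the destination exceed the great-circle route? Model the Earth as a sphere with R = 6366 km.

97 km

Great circle: cos σ = sin φ₁ sin φ₂ + cos φ₁ cos φ₂ cos Δλ,  σ = 0.7248 rad → d_gc = 4613.9 km
Rhumb line: Δψ = +0.2085, q = Δφ/Δψ = 0.7259, d_rh = R√(Δφ²+q²Δλ²) = 4710.5 km
Excess = 4710.5 − 4613.9 = 96.6 ≈ 97 km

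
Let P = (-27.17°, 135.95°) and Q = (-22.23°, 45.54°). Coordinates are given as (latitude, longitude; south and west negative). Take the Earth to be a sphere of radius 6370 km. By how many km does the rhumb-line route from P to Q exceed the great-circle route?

206 km

Great circle: cos σ = sin φ₁ sin φ₂ + cos φ₁ cos φ₂ cos Δλ,  σ = 1.4031 rad → d_gc = 8938.1 km
Rhumb line: Δψ = +0.0949, q = Δφ/Δψ = 0.9081, d_rh = R√(Δφ²+q²Δλ²) = 9144.4 km
Excess = 9144.4 − 8938.1 = 206.3 ≈ 206 km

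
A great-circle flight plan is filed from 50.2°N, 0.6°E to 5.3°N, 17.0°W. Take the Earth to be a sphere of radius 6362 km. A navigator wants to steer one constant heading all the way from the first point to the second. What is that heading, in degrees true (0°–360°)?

Δψ = ln[tan(π/4+φ₂/2)/tan(π/4+φ₁/2)] = -0.9235
Δλ = -0.3072 rad (taken the short way round)
course = atan2(Δλ, Δψ) = 198.40°

198.4°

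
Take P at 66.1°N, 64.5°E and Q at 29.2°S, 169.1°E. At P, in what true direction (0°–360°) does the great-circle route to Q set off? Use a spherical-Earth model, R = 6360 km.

θ = atan2( sin Δλ·cos φ₂ ,  cos φ₁ sin φ₂ − sin φ₁ cos φ₂ cos Δλ )
  = atan2(+0.8447, +0.0035) = 89.76°

89.8°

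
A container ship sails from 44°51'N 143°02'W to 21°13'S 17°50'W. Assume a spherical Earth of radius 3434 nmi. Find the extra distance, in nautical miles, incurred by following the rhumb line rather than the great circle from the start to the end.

Great circle: cos σ = sin φ₁ sin φ₂ + cos φ₁ cos φ₂ cos Δλ,  σ = 2.2604 rad → d_gc = 7762.0 nmi
Rhumb line: Δψ = -1.2567, q = Δφ/Δψ = 0.9175, d_rh = R√(Δφ²+q²Δλ²) = 7942.3 nmi
Excess = 7942.3 − 7762.0 = 180.3 ≈ 180 nmi

180 nmi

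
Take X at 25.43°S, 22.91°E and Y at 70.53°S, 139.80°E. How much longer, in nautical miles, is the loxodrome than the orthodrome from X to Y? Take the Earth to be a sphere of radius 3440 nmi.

561 nmi

Great circle: cos σ = sin φ₁ sin φ₂ + cos φ₁ cos φ₂ cos Δλ,  σ = 1.2987 rad → d_gc = 4467.7 nmi
Rhumb line: Δψ = -1.3036, q = Δφ/Δψ = 0.6038, d_rh = R√(Δφ²+q²Δλ²) = 5028.8 nmi
Excess = 5028.8 − 4467.7 = 561.1 ≈ 561 nmi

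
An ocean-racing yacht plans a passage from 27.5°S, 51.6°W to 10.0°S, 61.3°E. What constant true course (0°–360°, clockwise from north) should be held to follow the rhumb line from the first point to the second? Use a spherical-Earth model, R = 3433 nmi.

80.7°

Meridional parts: M(φ₁)=-0.4995, M(φ₂)=-0.1754 → ΔM = +0.3241;  Δλ = +1.9705 rad
tan C = Δλ / ΔM = +6.0797 → C = 80.66°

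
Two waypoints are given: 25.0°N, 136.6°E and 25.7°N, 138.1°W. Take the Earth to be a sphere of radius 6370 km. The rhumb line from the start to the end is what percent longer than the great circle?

2.1%

Great circle: σ = 1.3179 rad → d_gc = Rσ = 8395.2 km
Rhumb: Δφ = +0.0122, Δλ = +1.4888, Δψ = +0.0135, q = Δφ/Δψ = 0.9037 → d_rh = R√(Δφ²+q²Δλ²) = 8570.5 km
Excess = (8570.5 − 8395.2) / 8395.2 = 175.3 / 8395.2 = 2.09% ≈ 2.1%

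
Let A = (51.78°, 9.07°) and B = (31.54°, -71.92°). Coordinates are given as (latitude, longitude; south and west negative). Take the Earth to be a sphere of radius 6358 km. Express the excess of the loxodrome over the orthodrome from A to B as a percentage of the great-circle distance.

Great circle: σ = 1.0546 rad → d_gc = Rσ = 6705.4 km
Rhumb: Δφ = -0.3533, Δλ = -1.4135, Δψ = -0.4794, q = Δφ/Δψ = 0.7369 → d_rh = R√(Δφ²+q²Δλ²) = 6993.6 km
Excess = (6993.6 − 6705.4) / 6705.4 = 288.2 / 6705.4 = 4.30% ≈ 4.3%

4.3%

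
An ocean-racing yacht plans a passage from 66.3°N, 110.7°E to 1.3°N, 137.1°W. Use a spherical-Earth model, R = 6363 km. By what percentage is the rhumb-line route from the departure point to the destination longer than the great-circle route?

Great circle: σ = 1.7022 rad → d_gc = Rσ = 10831.3 km
Rhumb: Δφ = -1.1345, Δλ = +1.9583, Δψ = -1.5388, q = Δφ/Δψ = 0.7372 → d_rh = R√(Δφ²+q²Δλ²) = 11683.1 km
Excess = (11683.1 − 10831.3) / 10831.3 = 851.8 / 10831.3 = 7.86% ≈ 7.9%

7.9%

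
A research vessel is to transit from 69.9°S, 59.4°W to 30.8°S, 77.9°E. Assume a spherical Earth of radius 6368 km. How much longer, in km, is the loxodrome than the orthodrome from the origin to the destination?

Great circle: cos σ = sin φ₁ sin φ₂ + cos φ₁ cos φ₂ cos Δλ,  σ = 1.3037 rad → d_gc = 8302.1 km
Rhumb line: Δψ = +1.1648, q = Δφ/Δψ = 0.5859, d_rh = R√(Δφ²+q²Δλ²) = 9940.3 km
Excess = 9940.3 − 8302.1 = 1638.2 ≈ 1638 km

1638 km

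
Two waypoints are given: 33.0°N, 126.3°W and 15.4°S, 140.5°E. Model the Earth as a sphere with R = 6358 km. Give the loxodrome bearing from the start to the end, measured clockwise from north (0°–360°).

Δψ = ln[tan(π/4+φ₂/2)/tan(π/4+φ₁/2)] = -0.8828
Δλ = -1.6266 rad (taken the short way round)
course = atan2(Δλ, Δψ) = 241.51°

241.5°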